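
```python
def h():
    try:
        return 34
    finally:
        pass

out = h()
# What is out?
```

Step-by-step execution trace:
1. `h()` enters try: `return 34` sets pending return value 34.
2. Before returning, `finally: pass` runs (no effect).
3. h() returns 34 → out = 34.
Result: 34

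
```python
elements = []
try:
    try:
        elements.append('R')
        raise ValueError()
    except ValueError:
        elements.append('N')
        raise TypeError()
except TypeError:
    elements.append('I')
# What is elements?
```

Step-by-step execution trace:
1. Inner try: `elements.append('R')` → elements = ['R'].
2. `raise ValueError()` raises ValueError.
3. Inner `except ValueError` matches → `elements.append('N')` → elements = ['R', 'N'].
4. `raise TypeError()` raises TypeError; propagates to outer try.
5. Outer `except TypeError` matches → `elements.append('I')` → elements = ['R', 'N', 'I'].
Result: ['R', 'N', 'I']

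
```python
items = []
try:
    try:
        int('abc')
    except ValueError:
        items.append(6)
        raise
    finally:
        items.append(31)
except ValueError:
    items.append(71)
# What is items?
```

Step-by-step execution trace:
1. Inner try: `int('abc')` raises ValueError.
2. Inner `except ValueError` matches → `items.append(6)` → items = [6].
3. bare `raise` re-raises ValueError.
4. Inner `finally` runs during unwinding: `items.append(31)` → items = [6, 31].
5. Outer `except ValueError` matches → `items.append(71)` → items = [6, 31, 71].
Result: [6, 31, 71]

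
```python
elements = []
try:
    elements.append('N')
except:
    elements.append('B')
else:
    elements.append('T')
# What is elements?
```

Step-by-step execution trace:
1. try: `elements.append('N')` → elements = ['N']. No exception raised.
2. `except` is skipped.
3. `else` runs (try completed without exception): `elements.append('T')` → elements = ['N', 'T'].
Result: ['N', 'T']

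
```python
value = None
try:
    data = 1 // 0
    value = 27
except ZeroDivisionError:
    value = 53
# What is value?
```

Step-by-step execution trace:
1. `data = 1 // 0` raises ZeroDivisionError.
2. `value = 27` is not reached.
3. `except ZeroDivisionError` matches → value = 53.
Result: 53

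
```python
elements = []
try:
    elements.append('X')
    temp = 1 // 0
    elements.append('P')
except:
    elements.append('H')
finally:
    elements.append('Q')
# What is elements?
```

Step-by-step execution trace:
1. try: `elements.append('X')` → elements = ['X'].
2. `temp = 1 // 0` raises ZeroDivisionError; `elements.append('P')` is not reached.
3. bare `except` matches → `elements.append('H')` → elements = ['X', 'H'].
4. finally always runs: `elements.append('Q')` → elements = ['X', 'H', 'Q'].
Result: ['X', 'H', 'Q']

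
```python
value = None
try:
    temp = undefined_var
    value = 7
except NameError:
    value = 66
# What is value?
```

Step-by-step execution trace:
1. `temp = undefined_var` raises NameError.
2. `value = 7` is not reached.
3. `except NameError` matches → value = 66.
Result: 66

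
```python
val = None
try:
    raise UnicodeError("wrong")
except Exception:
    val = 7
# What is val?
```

Step-by-step execution trace:
1. `raise UnicodeError(...)` raises UnicodeError.
2. `except Exception` matches (UnicodeError is a subclass of Exception) → val = 7.
Result: 7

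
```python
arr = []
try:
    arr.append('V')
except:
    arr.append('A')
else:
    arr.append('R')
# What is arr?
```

Step-by-step execution trace:
1. try: `arr.append('V')` → arr = ['V']. No exception raised.
2. `except` is skipped.
3. `else` runs (try completed without exception): `arr.append('R')` → arr = ['V', 'R'].
Result: ['V', 'R']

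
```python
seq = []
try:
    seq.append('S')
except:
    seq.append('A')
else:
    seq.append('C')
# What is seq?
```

Step-by-step execution trace:
1. try: `seq.append('S')` → seq = ['S']. No exception raised.
2. `except` is skipped.
3. `else` runs (try completed without exception): `seq.append('C')` → seq = ['S', 'C'].
Result: ['S', 'C']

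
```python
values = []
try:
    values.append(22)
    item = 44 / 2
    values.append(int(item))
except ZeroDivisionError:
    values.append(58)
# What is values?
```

Step-by-step execution trace:
1. try: `values.append(22)` → values = [22].
2. `item = 44 / 2` → item = 22.0. No exception raised.
3. `values.append(int(item))` → values = [22, 22].
4. `except ZeroDivisionError` is skipped (no exception was raised).
Result: [22, 22]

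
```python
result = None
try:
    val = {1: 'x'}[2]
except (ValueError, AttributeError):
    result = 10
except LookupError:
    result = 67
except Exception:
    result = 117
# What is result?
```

Step-by-step execution trace:
1. `val = {1: 'x'}[2]` raises KeyError.
2. `except (ValueError, AttributeError)` does not match KeyError; skipped.
3. `except LookupError` matches (KeyError is a subclass of LookupError) → result = 67.
4. `except Exception` is not reached.
Result: 67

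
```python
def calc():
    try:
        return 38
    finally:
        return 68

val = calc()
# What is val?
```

Step-by-step execution trace:
1. `calc()` enters try: `return 38` sets pending return value 38.
2. Before returning, `finally: return 68` runs and overrides the pending return.
3. calc() returns 68 → val = 68.
Result: 68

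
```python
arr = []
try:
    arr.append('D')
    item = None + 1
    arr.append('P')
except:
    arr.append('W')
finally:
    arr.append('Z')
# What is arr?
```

Step-by-step execution trace:
1. try: `arr.append('D')` → arr = ['D'].
2. `item = None + 1` raises TypeError; `arr.append('P')` is not reached.
3. bare `except` matches → `arr.append('W')` → arr = ['D', 'W'].
4. finally always runs: `arr.append('Z')` → arr = ['D', 'W', 'Z'].
Result: ['D', 'W', 'Z']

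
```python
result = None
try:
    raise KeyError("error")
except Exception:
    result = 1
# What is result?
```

Step-by-step execution trace:
1. `raise KeyError(...)` raises KeyError.
2. `except Exception` matches (KeyError is a subclass of Exception) → result = 1.
Result: 1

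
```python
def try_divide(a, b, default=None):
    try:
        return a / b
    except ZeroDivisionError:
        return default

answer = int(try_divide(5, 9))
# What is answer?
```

Step-by-step execution trace:
1. `try_divide(5, 9)` enters try: `return 5 / 9` → returns 0.5555555555555556. No exception raised.
2. `except ZeroDivisionError` is skipped.
3. `int(0.5555555555555556)` → 0 → answer = 0.
Result: 0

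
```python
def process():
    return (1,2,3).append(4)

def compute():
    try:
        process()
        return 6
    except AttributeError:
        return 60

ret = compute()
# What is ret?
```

Step-by-step execution trace:
1. `compute()` calls `process()`.
2. `process()` evaluates `(1,2,3).append(4)`, which raises AttributeError; it propagates to the caller.
3. `return 6` is not reached.
4. `except AttributeError` in compute matches → returns 60.
5. ret = 60.
Result: 60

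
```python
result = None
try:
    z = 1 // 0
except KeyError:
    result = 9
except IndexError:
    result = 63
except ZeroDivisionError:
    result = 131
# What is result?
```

Step-by-step execution trace:
1. `z = 1 // 0` raises ZeroDivisionError.
2. `except KeyError` does not match ZeroDivisionError; skipped.
3. `except IndexError` does not match ZeroDivisionError; skipped.
4. `except ZeroDivisionError` matches → result = 131.
Result: 131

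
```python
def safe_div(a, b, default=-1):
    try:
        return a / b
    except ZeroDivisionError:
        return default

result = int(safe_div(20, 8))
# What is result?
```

Step-by-step execution trace:
1. `safe_div(20, 8)` enters try: `return 20 / 8` → returns 2.5. No exception raised.
2. `except ZeroDivisionError` is skipped.
3. `int(2.5)` → 2 → result = 2.
Result: 2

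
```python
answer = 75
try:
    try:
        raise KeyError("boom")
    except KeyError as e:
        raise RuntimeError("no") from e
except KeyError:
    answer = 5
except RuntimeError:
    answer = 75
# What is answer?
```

Step-by-step execution trace:
1. Inner try raises KeyError; inner `except KeyError as e` catches it.
2. `raise RuntimeError(...) from e` raises RuntimeError (KeyError is attached as __cause__, but only RuntimeError is active).
3. Outer `except KeyError` does not match RuntimeError; skipped.
4. Outer `except RuntimeError` matches → answer = 75.
Result: 75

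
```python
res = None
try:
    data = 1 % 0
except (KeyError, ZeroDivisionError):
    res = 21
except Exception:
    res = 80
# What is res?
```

Step-by-step execution trace:
1. `data = 1 % 0` raises ZeroDivisionError.
2. `except (KeyError, ZeroDivisionError)` matches (ZeroDivisionError is in the tuple) → res = 21.
3. `except Exception` is not reached.
Result: 21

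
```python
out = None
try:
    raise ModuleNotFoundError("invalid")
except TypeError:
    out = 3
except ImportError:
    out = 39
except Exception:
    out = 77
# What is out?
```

Step-by-step execution trace:
1. `raise ModuleNotFoundError(...)` raises ModuleNotFoundError.
2. `except TypeError` does not match (ModuleNotFoundError is not a subclass of TypeError); skipped.
3. `except ImportError` matches (ModuleNotFoundError is a subclass of ImportError) → out = 39.
4. `except Exception` is not reached.
Result: 39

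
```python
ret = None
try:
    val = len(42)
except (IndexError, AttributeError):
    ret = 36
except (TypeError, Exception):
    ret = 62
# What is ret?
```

Step-by-step execution trace:
1. `val = len(42)` raises TypeError.
2. `except (IndexError, AttributeError)` does not match TypeError; skipped.
3. `except (TypeError, Exception)` matches (TypeError is in the tuple) → ret = 62.
Result: 62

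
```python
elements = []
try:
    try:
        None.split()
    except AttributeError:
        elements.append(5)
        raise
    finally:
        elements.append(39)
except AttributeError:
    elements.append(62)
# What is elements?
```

Step-by-step execution trace:
1. Inner try: `None.split()` raises AttributeError.
2. Inner `except AttributeError` matches → `elements.append(5)` → elements = [5].
3. bare `raise` re-raises AttributeError.
4. Inner `finally` runs during unwinding: `elements.append(39)` → elements = [5, 39].
5. Outer `except AttributeError` matches → `elements.append(62)` → elements = [5, 39, 62].
Result: [5, 39, 62]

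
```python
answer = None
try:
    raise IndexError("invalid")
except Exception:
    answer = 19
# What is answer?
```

Step-by-step execution trace:
1. `raise IndexError(...)` raises IndexError.
2. `except Exception` matches (IndexError is a subclass of Exception) → answer = 19.
Result: 19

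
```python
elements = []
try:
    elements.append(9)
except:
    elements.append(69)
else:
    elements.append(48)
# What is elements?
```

Step-by-step execution trace:
1. try: `elements.append(9)` → elements = [9]. No exception raised.
2. `except` is skipped.
3. `else` runs (try completed without exception): `elements.append(48)` → elements = [9, 48].
Result: [9, 48]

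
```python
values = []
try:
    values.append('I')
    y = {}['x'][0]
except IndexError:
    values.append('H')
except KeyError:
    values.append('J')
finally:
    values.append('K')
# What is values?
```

Step-by-step execution trace:
1. try: `values.append('I')` → values = ['I'].
2. `y = {}['x'][0]` raises KeyError.
3. `except IndexError` does not match KeyError; skipped.
4. `except KeyError` matches → `values.append('J')` → values = ['I', 'J'].
5. finally always runs: `values.append('K')` → values = ['I', 'J', 'K'].
Result: ['I', 'J', 'K']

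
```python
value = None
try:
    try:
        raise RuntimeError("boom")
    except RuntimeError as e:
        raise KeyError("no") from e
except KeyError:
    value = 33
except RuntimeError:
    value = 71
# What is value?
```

Step-by-step execution trace:
1. Inner try raises RuntimeError; inner `except RuntimeError as e` catches it.
2. `raise KeyError(...) from e` raises KeyError (RuntimeError is attached as __cause__, but only KeyError is active).
3. Outer `except KeyError` matches → value = 33.
4. `except RuntimeError` is not reached.
Result: 33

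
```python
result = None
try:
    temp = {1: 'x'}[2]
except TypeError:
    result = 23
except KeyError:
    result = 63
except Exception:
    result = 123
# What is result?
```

Step-by-step execution trace:
1. `temp = {1: 'x'}[2]` raises KeyError.
2. `except TypeError` does not match KeyError; skipped.
3. `except KeyError` matches → result = 63.
4. Remaining except clauses are skipped.
Result: 63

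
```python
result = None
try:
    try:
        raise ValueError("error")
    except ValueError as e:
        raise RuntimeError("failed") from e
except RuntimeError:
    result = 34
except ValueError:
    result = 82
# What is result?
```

Step-by-step execution trace:
1. Inner try raises ValueError; inner `except ValueError as e` catches it.
2. `raise RuntimeError(...) from e` raises RuntimeError (ValueError is attached as __cause__, but only RuntimeError is active).
3. Outer `except RuntimeError` matches → result = 34.
4. `except ValueError` is not reached.
Result: 34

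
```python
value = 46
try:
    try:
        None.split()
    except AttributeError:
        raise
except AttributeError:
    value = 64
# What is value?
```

Step-by-step execution trace:
1. Inner try: `None.split()` raises AttributeError.
2. Inner `except AttributeError` matches; bare `raise` re-raises the same AttributeError.
3. Outer `except AttributeError` matches → value = 64.
Result: 64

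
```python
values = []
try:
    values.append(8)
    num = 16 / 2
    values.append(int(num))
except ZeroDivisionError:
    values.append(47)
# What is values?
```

Step-by-step execution trace:
1. try: `values.append(8)` → values = [8].
2. `num = 16 / 2` → num = 8.0. No exception raised.
3. `values.append(int(num))` → values = [8, 8].
4. `except ZeroDivisionError` is skipped (no exception was raised).
Result: [8, 8]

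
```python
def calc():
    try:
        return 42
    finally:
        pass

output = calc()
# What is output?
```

Step-by-step execution trace:
1. `calc()` enters try: `return 42` sets pending return value 42.
2. Before returning, `finally: pass` runs (no effect).
3. calc() returns 42 → output = 42.
Result: 42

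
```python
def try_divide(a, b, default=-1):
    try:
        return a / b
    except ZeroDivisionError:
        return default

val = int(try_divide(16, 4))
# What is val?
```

Step-by-step execution trace:
1. `try_divide(16, 4)` enters try: `return 16 / 4` → returns 4.0. No exception raised.
2. `except ZeroDivisionError` is skipped.
3. `int(4.0)` → 4 → val = 4.
Result: 4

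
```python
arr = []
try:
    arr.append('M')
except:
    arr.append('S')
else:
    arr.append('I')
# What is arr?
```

Step-by-step execution trace:
1. try: `arr.append('M')` → arr = ['M']. No exception raised.
2. `except` is skipped.
3. `else` runs (try completed without exception): `arr.append('I')` → arr = ['M', 'I'].
Result: ['M', 'I']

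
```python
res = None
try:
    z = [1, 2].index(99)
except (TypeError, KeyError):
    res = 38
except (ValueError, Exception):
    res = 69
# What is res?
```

Step-by-step execution trace:
1. `z = [1, 2].index(99)` raises ValueError.
2. `except (TypeError, KeyError)` does not match ValueError; skipped.
3. `except (ValueError, Exception)` matches (ValueError is in the tuple) → res = 69.
Result: 69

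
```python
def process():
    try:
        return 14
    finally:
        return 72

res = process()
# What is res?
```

Step-by-step execution trace:
1. `process()` enters try: `return 14` sets pending return value 14.
2. Before returning, `finally: return 72` runs and overrides the pending return.
3. process() returns 72 → res = 72.
Result: 72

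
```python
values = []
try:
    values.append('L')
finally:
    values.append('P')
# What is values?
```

Step-by-step execution trace:
1. try: `values.append('L')` → values = ['L'].
2. The try body completes without raising.
3. finally always runs: `values.append('P')` → values = ['L', 'P'].
Result: ['L', 'P']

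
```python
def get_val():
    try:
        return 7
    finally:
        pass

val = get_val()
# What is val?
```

Step-by-step execution trace:
1. `get_val()` enters try: `return 7` sets pending return value 7.
2. Before returning, `finally: pass` runs (no effect).
3. get_val() returns 7 → val = 7.
Result: 7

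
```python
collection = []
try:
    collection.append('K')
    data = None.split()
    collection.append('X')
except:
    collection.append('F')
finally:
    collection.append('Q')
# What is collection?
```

Step-by-step execution trace:
1. try: `collection.append('K')` → collection = ['K'].
2. `data = None.split()` raises AttributeError; `collection.append('X')` is not reached.
3. bare `except` matches → `collection.append('F')` → collection = ['K', 'F'].
4. finally always runs: `collection.append('Q')` → collection = ['K', 'F', 'Q'].
Result: ['K', 'F', 'Q']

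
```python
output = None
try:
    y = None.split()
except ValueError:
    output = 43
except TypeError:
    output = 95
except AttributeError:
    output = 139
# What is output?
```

Step-by-step execution trace:
1. `y = None.split()` raises AttributeError.
2. `except ValueError` does not match AttributeError; skipped.
3. `except TypeError` does not match AttributeError; skipped.
4. `except AttributeError` matches → output = 139.
Result: 139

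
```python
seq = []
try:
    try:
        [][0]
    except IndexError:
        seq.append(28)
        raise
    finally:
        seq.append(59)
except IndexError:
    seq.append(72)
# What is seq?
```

Step-by-step execution trace:
1. Inner try: `[][0]` raises IndexError.
2. Inner `except IndexError` matches → `seq.append(28)` → seq = [28].
3. bare `raise` re-raises IndexError.
4. Inner `finally` runs during unwinding: `seq.append(59)` → seq = [28, 59].
5. Outer `except IndexError` matches → `seq.append(72)` → seq = [28, 59, 72].
Result: [28, 59, 72]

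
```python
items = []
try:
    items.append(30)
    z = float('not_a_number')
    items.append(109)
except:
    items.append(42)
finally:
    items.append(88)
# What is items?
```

Step-by-step execution trace:
1. try: `items.append(30)` → items = [30].
2. `z = float('not_a_number')` raises ValueError; `items.append(109)` is not reached.
3. bare `except` matches → `items.append(42)` → items = [30, 42].
4. finally always runs: `items.append(88)` → items = [30, 42, 88].
Result: [30, 42, 88]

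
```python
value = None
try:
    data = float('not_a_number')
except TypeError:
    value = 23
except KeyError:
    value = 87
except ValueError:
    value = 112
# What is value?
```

Step-by-step execution trace:
1. `data = float('not_a_number')` raises ValueError.
2. `except TypeError` does not match ValueError; skipped.
3. `except KeyError` does not match ValueError; skipped.
4. `except ValueError` matches → value = 112.
Result: 112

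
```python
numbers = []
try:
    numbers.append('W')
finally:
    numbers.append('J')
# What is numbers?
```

Step-by-step execution trace:
1. try: `numbers.append('W')` → numbers = ['W'].
2. The try body completes without raising.
3. finally always runs: `numbers.append('J')` → numbers = ['W', 'J'].
Result: ['W', 'J']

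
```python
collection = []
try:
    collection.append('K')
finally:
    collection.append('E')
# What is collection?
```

Step-by-step execution trace:
1. try: `collection.append('K')` → collection = ['K'].
2. The try body completes without raising.
3. finally always runs: `collection.append('E')` → collection = ['K', 'E'].
Result: ['K', 'E']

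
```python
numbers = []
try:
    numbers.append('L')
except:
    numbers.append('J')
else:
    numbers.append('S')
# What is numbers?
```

Step-by-step execution trace:
1. try: `numbers.append('L')` → numbers = ['L']. No exception raised.
2. `except` is skipped.
3. `else` runs (try completed without exception): `numbers.append('S')` → numbers = ['L', 'S'].
Result: ['L', 'S']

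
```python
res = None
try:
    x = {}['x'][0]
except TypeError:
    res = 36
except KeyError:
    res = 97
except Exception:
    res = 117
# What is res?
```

Step-by-step execution trace:
1. `x = {}['x'][0]` raises KeyError.
2. `except TypeError` does not match KeyError; skipped.
3. `except KeyError` matches → res = 97.
4. Remaining except clauses are skipped.
Result: 97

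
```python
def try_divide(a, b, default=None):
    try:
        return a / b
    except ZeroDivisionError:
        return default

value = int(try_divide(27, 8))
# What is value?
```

Step-by-step execution trace:
1. `try_divide(27, 8)` enters try: `return 27 / 8` → returns 3.375. No exception raised.
2. `except ZeroDivisionError` is skipped.
3. `int(3.375)` → 3 → value = 3.
Result: 3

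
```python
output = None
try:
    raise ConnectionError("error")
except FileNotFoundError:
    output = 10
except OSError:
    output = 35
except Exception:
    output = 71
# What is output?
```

Step-by-step execution trace:
1. `raise ConnectionError(...)` raises ConnectionError.
2. `except FileNotFoundError` does not match (ConnectionError is not a subclass of FileNotFoundError); skipped.
3. `except OSError` matches (ConnectionError is a subclass of OSError) → output = 35.
4. `except Exception` is not reached.
Result: 35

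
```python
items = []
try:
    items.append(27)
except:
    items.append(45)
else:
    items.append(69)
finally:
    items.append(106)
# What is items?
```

Step-by-step execution trace:
1. try: `items.append(27)` → items = [27]. No exception raised.
2. `except` is skipped.
3. `else` runs: `items.append(69)` → items = [27, 69].
4. `finally` always runs: `items.append(106)` → items = [27, 69, 106].
Result: [27, 69, 106]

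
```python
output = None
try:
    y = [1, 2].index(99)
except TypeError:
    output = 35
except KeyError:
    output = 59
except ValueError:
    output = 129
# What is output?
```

Step-by-step execution trace:
1. `y = [1, 2].index(99)` raises ValueError.
2. `except TypeError` does not match ValueError; skipped.
3. `except KeyError` does not match ValueError; skipped.
4. `except ValueError` matches → output = 129.
Result: 129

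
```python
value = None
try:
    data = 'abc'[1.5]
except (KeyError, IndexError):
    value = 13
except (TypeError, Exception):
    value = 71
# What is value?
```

Step-by-step execution trace:
1. `data = 'abc'[1.5]` raises TypeError.
2. `except (KeyError, IndexError)` does not match TypeError; skipped.
3. `except (TypeError, Exception)` matches (TypeError is in the tuple) → value = 71.
Result: 71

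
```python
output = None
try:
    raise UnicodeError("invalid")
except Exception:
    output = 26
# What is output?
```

Step-by-step execution trace:
1. `raise UnicodeError(...)` raises UnicodeError.
2. `except Exception` matches (UnicodeError is a subclass of Exception) → output = 26.
Result: 26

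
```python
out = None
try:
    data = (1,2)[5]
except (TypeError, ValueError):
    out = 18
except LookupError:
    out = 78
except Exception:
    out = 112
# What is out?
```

Step-by-step execution trace:
1. `data = (1,2)[5]` raises IndexError.
2. `except (TypeError, ValueError)` does not match IndexError; skipped.
3. `except LookupError` matches (IndexError is a subclass of LookupError) → out = 78.
4. `except Exception` is not reached.
Result: 78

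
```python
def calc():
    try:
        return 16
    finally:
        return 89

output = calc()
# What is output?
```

Step-by-step execution trace:
1. `calc()` enters try: `return 16` sets pending return value 16.
2. Before returning, `finally: return 89` runs and overrides the pending return.
3. calc() returns 89 → output = 89.
Result: 89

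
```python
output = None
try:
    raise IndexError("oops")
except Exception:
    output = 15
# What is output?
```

Step-by-step execution trace:
1. `raise IndexError(...)` raises IndexError.
2. `except Exception` matches (IndexError is a subclass of Exception) → output = 15.
Result: 15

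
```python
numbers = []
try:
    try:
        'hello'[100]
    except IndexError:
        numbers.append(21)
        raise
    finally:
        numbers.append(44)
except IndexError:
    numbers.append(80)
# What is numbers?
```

Step-by-step execution trace:
1. Inner try: `'hello'[100]` raises IndexError.
2. Inner `except IndexError` matches → `numbers.append(21)` → numbers = [21].
3. bare `raise` re-raises IndexError.
4. Inner `finally` runs during unwinding: `numbers.append(44)` → numbers = [21, 44].
5. Outer `except IndexError` matches → `numbers.append(80)` → numbers = [21, 44, 80].
Result: [21, 44, 80]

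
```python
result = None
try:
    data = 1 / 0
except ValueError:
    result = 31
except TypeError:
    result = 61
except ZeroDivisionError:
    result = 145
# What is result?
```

Step-by-step execution trace:
1. `data = 1 / 0` raises ZeroDivisionError.
2. `except ValueError` does not match ZeroDivisionError; skipped.
3. `except TypeError` does not match ZeroDivisionError; skipped.
4. `except ZeroDivisionError` matches → result = 145.
Result: 145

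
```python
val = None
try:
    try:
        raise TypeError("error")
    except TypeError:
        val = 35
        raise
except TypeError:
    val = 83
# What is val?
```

Step-by-step execution trace:
1. Inner try: `raise TypeError("error")` raises TypeError.
2. Inner `except TypeError` matches → val = 35.
3. bare `raise` re-raises the same TypeError.
4. Outer `except TypeError` matches → val = 83.
Result: 83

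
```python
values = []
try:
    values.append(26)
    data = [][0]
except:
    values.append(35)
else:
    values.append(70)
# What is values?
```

Step-by-step execution trace:
1. try: `values.append(26)` → values = [26].
2. `data = [][0]` raises IndexError.
3. bare `except` matches → `values.append(35)` → values = [26, 35].
4. `else` is skipped (an exception was raised).
Result: [26, 35]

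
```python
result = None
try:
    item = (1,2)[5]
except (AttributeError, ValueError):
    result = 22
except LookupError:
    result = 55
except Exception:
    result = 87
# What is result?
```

Step-by-step execution trace:
1. `item = (1,2)[5]` raises IndexError.
2. `except (AttributeError, ValueError)` does not match IndexError; skipped.
3. `except LookupError` matches (IndexError is a subclass of LookupError) → result = 55.
4. `except Exception` is not reached.
Result: 55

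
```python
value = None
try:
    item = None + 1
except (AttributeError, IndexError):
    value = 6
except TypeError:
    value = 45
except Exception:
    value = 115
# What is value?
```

Step-by-step execution trace:
1. `item = None + 1` raises TypeError.
2. `except (AttributeError, IndexError)` does not match TypeError; skipped.
3. `except TypeError` matches (exact type match) → value = 45.
4. `except Exception` is not reached.
Result: 45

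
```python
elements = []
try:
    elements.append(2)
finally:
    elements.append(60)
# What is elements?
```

Step-by-step execution trace:
1. try: `elements.append(2)` → elements = [2].
2. The try body completes without raising.
3. finally always runs: `elements.append(60)` → elements = [2, 60].
Result: [2, 60]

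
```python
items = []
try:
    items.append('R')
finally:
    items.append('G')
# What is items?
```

Step-by-step execution trace:
1. try: `items.append('R')` → items = ['R'].
2. The try body completes without raising.
3. finally always runs: `items.append('G')` → items = ['R', 'G'].
Result: ['R', 'G']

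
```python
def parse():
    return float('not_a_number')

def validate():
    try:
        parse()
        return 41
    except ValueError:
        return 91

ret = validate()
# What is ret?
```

Step-by-step execution trace:
1. `validate()` calls `parse()`.
2. `parse()` evaluates `float('not_a_number')`, which raises ValueError; it propagates to the caller.
3. `return 41` is not reached.
4. `except ValueError` in validate matches → returns 91.
5. ret = 91.
Result: 91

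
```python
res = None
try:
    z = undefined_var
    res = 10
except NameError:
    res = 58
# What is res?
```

Step-by-step execution trace:
1. `z = undefined_var` raises NameError.
2. `res = 10` is not reached.
3. `except NameError` matches → res = 58.
Result: 58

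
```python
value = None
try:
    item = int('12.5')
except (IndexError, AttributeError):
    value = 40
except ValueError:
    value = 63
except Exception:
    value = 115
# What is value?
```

Step-by-step execution trace:
1. `item = int('12.5')` raises ValueError.
2. `except (IndexError, AttributeError)` does not match ValueError; skipped.
3. `except ValueError` matches (exact type match) → value = 63.
4. `except Exception` is not reached.
Result: 63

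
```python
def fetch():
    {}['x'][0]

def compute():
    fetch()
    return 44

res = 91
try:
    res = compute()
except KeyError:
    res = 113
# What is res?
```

Step-by-step execution trace:
1. res starts at 91.
2. try: `compute()` calls `fetch()`.
3. `fetch()` evaluates `{}['x'][0]`, which raises KeyError; it propagates through compute (uncaught).
4. `return 44` in compute is not reached; the assignment to res does not complete.
5. `except KeyError` matches → res = 113.
Result: 113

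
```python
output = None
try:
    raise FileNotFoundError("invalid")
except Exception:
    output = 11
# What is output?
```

Step-by-step execution trace:
1. `raise FileNotFoundError(...)` raises FileNotFoundError.
2. `except Exception` matches (FileNotFoundError is a subclass of Exception) → output = 11.
Result: 11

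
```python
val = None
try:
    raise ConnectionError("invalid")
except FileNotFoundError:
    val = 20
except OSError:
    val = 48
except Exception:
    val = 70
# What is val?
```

Step-by-step execution trace:
1. `raise ConnectionError(...)` raises ConnectionError.
2. `except FileNotFoundError` does not match (ConnectionError is not a subclass of FileNotFoundError); skipped.
3. `except OSError` matches (ConnectionError is a subclass of OSError) → val = 48.
4. `except Exception` is not reached.
Result: 48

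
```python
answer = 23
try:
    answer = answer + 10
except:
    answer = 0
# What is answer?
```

Step-by-step execution trace:
1. answer starts at 23.
2. try: `answer = answer + 10` → answer = 33. No exception raised.
3. `except` is skipped.
Result: 33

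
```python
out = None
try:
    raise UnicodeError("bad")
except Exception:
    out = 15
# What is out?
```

Step-by-step execution trace:
1. `raise UnicodeError(...)` raises UnicodeError.
2. `except Exception` matches (UnicodeError is a subclass of Exception) → out = 15.
Result: 15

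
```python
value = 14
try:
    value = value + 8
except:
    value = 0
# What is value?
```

Step-by-step execution trace:
1. value starts at 14.
2. try: `value = value + 8` → value = 22. No exception raised.
3. `except` is skipped.
Result: 22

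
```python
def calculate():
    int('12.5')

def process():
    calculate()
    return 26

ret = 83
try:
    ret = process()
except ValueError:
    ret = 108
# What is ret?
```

Step-by-step execution trace:
1. ret starts at 83.
2. try: `process()` calls `calculate()`.
3. `calculate()` evaluates `int('12.5')`, which raises ValueError; it propagates through process (uncaught).
4. `return 26` in process is not reached; the assignment to ret does not complete.
5. `except ValueError` matches → ret = 108.
Result: 108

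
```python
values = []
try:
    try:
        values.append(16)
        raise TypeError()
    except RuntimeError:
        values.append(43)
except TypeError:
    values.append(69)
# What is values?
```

Step-by-step execution trace:
1. Inner try: `values.append(16)` → values = [16].
2. `raise TypeError()` raises TypeError.
3. Inner `except RuntimeError` does not match TypeError; exception propagates to outer try.
4. Outer `except TypeError` matches → `values.append(69)` → values = [16, 69].
Result: [16, 69]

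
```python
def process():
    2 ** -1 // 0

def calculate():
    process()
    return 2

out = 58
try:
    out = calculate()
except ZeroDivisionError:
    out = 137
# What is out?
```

Step-by-step execution trace:
1. out starts at 58.
2. try: `calculate()` calls `process()`.
3. `process()` evaluates `2 ** -1 // 0`, which raises ZeroDivisionError; it propagates through calculate (uncaught).
4. `return 2` in calculate is not reached; the assignment to out does not complete.
5. `except ZeroDivisionError` matches → out = 137.
Result: 137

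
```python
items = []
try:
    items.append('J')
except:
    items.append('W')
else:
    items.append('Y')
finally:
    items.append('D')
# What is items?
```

Step-by-step execution trace:
1. try: `items.append('J')` → items = ['J']. No exception raised.
2. `except` is skipped.
3. `else` runs: `items.append('Y')` → items = ['J', 'Y'].
4. `finally` always runs: `items.append('D')` → items = ['J', 'Y', 'D'].
Result: ['J', 'Y', 'D']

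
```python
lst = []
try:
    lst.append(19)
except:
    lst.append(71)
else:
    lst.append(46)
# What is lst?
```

Step-by-step execution trace:
1. try: `lst.append(19)` → lst = [19]. No exception raised.
2. `except` is skipped.
3. `else` runs (try completed without exception): `lst.append(46)` → lst = [19, 46].
Result: [19, 46]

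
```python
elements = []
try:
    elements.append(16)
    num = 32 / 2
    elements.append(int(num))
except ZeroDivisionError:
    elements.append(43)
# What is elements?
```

Step-by-step execution trace:
1. try: `elements.append(16)` → elements = [16].
2. `num = 32 / 2` → num = 16.0. No exception raised.
3. `elements.append(int(num))` → elements = [16, 16].
4. `except ZeroDivisionError` is skipped (no exception was raised).
Result: [16, 16]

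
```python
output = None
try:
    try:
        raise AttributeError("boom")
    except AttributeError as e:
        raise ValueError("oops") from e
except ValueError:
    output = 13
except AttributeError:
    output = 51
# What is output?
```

Step-by-step execution trace:
1. Inner try raises AttributeError; inner `except AttributeError as e` catches it.
2. `raise ValueError(...) from e` raises ValueError (AttributeError is attached as __cause__, but only ValueError is active).
3. Outer `except ValueError` matches → output = 13.
4. `except AttributeError` is not reached.
Result: 13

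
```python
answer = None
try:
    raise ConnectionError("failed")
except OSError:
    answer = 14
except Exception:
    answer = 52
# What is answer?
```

Step-by-step execution trace:
1. `raise ConnectionError(...)` raises ConnectionError.
2. `except OSError` matches (ConnectionError is a subclass of OSError) → answer = 14.
3. `except Exception` is not reached.
Result: 14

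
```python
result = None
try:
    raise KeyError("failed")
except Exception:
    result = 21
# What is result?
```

Step-by-step execution trace:
1. `raise KeyError(...)` raises KeyError.
2. `except Exception` matches (KeyError is a subclass of Exception) → result = 21.
Result: 21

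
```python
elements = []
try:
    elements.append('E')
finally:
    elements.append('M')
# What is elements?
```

Step-by-step execution trace:
1. try: `elements.append('E')` → elements = ['E'].
2. The try body completes without raising.
3. finally always runs: `elements.append('M')` → elements = ['E', 'M'].
Result: ['E', 'M']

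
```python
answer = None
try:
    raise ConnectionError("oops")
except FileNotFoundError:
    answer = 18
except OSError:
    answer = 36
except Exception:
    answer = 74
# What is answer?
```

Step-by-step execution trace:
1. `raise ConnectionError(...)` raises ConnectionError.
2. `except FileNotFoundError` does not match (ConnectionError is not a subclass of FileNotFoundError); skipped.
3. `except OSError` matches (ConnectionError is a subclass of OSError) → answer = 36.
4. `except Exception` is not reached.
Result: 36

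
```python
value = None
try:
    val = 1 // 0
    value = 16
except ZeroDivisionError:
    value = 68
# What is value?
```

Step-by-step execution trace:
1. `val = 1 // 0` raises ZeroDivisionError.
2. `value = 16` is not reached.
3. `except ZeroDivisionError` matches → value = 68.
Result: 68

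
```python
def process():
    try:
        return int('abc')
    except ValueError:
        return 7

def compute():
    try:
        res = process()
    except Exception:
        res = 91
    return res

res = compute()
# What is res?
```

Step-by-step execution trace:
1. `compute()` calls `process()`.
2. In process: `int('abc')` raises ValueError; `except ValueError` catches it → returns 7.
3. In compute: `res = process()` → res = 7. No exception reaches compute.
4. `except Exception` is skipped; compute returns 7.
5. res = 7.
Result: 7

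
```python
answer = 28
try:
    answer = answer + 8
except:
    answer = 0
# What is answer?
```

Step-by-step execution trace:
1. answer starts at 28.
2. try: `answer = answer + 8` → answer = 36. No exception raised.
3. `except` is skipped.
Result: 36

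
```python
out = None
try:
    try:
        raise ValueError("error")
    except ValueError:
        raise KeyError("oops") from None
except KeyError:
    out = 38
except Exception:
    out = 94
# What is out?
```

Step-by-step execution trace:
1. Inner try raises ValueError; inner `except ValueError` catches it.
2. `raise KeyError(...) from None` raises KeyError (from None suppresses __context__, but the active exception is still KeyError).
3. Outer `except KeyError` matches → out = 38.
4. `except Exception` is not reached.
Result: 38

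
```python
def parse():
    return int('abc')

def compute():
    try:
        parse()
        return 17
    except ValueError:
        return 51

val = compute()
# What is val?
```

Step-by-step execution trace:
1. `compute()` calls `parse()`.
2. `parse()` evaluates `int('abc')`, which raises ValueError; it propagates to the caller.
3. `return 17` is not reached.
4. `except ValueError` in compute matches → returns 51.
5. val = 51.
Result: 51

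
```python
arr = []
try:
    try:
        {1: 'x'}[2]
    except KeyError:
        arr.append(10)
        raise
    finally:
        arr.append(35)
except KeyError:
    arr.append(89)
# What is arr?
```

Step-by-step execution trace:
1. Inner try: `{1: 'x'}[2]` raises KeyError.
2. Inner `except KeyError` matches → `arr.append(10)` → arr = [10].
3. bare `raise` re-raises KeyError.
4. Inner `finally` runs during unwinding: `arr.append(35)` → arr = [10, 35].
5. Outer `except KeyError` matches → `arr.append(89)` → arr = [10, 35, 89].
Result: [10, 35, 89]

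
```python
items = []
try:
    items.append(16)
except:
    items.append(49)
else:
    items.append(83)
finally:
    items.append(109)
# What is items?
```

Step-by-step execution trace:
1. try: `items.append(16)` → items = [16]. No exception raised.
2. `except` is skipped.
3. `else` runs: `items.append(83)` → items = [16, 83].
4. `finally` always runs: `items.append(109)` → items = [16, 83, 109].
Result: [16, 83, 109]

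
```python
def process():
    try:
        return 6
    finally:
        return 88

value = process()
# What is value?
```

Step-by-step execution trace:
1. `process()` enters try: `return 6` sets pending return value 6.
2. Before returning, `finally: return 88` runs and overrides the pending return.
3. process() returns 88 → value = 88.
Result: 88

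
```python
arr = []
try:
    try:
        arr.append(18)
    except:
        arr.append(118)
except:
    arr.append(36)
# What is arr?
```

Step-by-step execution trace:
1. Inner try: `arr.append(18)` → arr = [18]. No exception raised.
2. Inner `except` is skipped.
3. Inner try completes normally; outer `except` is skipped.
Result: [18]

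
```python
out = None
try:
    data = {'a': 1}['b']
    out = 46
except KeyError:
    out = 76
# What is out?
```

Step-by-step execution trace:
1. `data = {'a': 1}['b']` raises KeyError.
2. `out = 46` is not reached.
3. `except KeyError` matches → out = 76.
Result: 76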